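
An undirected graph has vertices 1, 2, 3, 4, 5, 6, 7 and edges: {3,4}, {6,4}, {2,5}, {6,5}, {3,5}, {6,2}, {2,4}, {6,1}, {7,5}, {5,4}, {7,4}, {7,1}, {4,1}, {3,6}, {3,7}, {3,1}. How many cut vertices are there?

0

Removing 4, for instance, still leaves 1 component. No single vertex removal increases the component count — the graph has no articulation points.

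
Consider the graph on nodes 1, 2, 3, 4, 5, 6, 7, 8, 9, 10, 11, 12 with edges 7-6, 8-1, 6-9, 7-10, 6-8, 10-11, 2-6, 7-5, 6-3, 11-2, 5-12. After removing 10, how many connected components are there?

With 10 gone, the remaining components are: {4}; {1, 2, 3, 5, 6, 7, 8, 9, 11, 12}.
That is 2 components.

2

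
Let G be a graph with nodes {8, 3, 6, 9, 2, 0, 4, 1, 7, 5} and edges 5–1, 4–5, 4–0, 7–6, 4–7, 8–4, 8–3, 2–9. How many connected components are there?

Starting from 2 we can reach 2, 9. That is one component of size 2.
Starting from 0 we can reach 0, 1, 3, 4, 5, 6, 7, 8. That is one component of size 8.
Total: 2 components.

2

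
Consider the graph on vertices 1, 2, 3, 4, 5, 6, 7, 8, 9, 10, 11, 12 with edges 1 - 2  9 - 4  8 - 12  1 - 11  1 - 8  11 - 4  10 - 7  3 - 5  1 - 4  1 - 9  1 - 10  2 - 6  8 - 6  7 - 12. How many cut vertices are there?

Removing 1 increases the component count from 2 to 3, so 1 is a cut vertex.
By contrast removing 3 leaves 2 components; it is not a cut vertex. No other vertex is a cut vertex either.

1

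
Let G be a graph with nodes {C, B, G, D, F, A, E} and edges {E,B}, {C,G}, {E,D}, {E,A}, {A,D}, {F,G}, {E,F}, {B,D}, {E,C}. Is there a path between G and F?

Yes

From G we can reach A, B, C, D, E, F, G, which includes F.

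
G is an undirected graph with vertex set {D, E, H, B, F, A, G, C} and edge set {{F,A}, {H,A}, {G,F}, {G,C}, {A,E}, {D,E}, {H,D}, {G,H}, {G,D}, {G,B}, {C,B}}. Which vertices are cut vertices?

G

Removing G increases the component count from 1 to 2, so G is a cut vertex.
By contrast removing B leaves 1 component; it is not a cut vertex. No other vertex is a cut vertex either.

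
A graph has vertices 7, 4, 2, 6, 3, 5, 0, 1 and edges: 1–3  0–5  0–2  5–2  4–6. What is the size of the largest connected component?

3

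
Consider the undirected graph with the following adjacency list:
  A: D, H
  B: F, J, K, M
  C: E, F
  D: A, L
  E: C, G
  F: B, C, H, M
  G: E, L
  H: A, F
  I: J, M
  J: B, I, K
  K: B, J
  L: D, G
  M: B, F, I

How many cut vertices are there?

1

Removing F increases the component count from 1 to 2, so F is a cut vertex.
By contrast removing J leaves 1 component; it is not a cut vertex. No other vertex is a cut vertex either.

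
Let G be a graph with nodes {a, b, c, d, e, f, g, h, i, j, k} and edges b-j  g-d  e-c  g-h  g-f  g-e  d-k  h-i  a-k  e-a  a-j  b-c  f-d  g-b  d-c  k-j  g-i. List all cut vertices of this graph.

Removing g increases the component count from 1 to 2, so g is a cut vertex.
By contrast removing e leaves 1 component; it is not a cut vertex. No other vertex is a cut vertex either.

g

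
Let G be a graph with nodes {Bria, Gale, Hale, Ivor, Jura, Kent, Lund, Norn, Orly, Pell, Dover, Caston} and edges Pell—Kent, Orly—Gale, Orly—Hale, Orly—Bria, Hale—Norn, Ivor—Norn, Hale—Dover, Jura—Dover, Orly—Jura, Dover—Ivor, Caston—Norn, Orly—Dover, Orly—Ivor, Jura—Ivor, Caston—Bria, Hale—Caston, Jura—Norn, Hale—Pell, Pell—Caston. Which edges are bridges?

The edges on the cycle Orly-Hale-Pell-Caston-Bria-Orly are not bridges since each lies on that cycle.
But removing Gale—Orly disconnects Gale from Orly; removing Pell—Kent disconnects Pell from Kent — these are bridges.

Gale-Orly, Kent-Pell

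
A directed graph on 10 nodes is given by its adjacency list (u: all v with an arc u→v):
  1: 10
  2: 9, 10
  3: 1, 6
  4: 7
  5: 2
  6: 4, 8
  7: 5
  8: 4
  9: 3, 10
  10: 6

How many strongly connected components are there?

1

{1, 2, 3, 4, 5, 6, 7, 8, 9, 10} are all mutually reachable — one SCC of size 10.
That gives 1 strongly connected component.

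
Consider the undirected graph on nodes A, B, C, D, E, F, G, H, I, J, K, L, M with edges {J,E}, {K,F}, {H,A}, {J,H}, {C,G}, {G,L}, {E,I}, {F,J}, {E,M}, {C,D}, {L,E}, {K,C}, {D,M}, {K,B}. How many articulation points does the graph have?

4

Removing E increases the component count from 1 to 2, so E is a cut vertex.
Removing H increases the component count from 1 to 2, so H is a cut vertex.
Removing J increases the component count from 1 to 2, so J is a cut vertex.
Likewise K is a cut vertex.
By contrast removing G leaves 1 component; it is not a cut vertex. No other vertex is a cut vertex either.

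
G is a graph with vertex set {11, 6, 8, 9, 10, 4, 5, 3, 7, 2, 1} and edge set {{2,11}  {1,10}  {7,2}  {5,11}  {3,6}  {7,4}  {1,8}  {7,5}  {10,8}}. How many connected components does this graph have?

4

9 is isolated — a component by itself.
Starting from 3 we can reach 3, 6. That is one component of size 2.
Starting from 1 we can reach 1, 8, 10. That is one component of size 3.
Starting from 2 we can reach 2, 4, 5, 7, 11. That is one component of size 5.
Total: 4 components.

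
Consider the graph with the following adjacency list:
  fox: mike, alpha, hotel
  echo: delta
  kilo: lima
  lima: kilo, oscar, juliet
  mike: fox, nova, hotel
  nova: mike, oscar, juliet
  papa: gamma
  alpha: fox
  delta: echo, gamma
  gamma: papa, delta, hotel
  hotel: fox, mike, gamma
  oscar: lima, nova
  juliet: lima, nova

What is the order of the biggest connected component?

13

Starting from fox we can reach fox, echo, kilo, lima, mike, nova, papa, alpha, delta, gamma, hotel, oscar, juliet. That is one component of size 13.
The largest has 13 vertices.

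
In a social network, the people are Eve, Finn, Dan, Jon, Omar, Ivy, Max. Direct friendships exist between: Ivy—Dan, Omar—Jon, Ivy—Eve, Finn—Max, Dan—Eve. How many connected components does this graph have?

3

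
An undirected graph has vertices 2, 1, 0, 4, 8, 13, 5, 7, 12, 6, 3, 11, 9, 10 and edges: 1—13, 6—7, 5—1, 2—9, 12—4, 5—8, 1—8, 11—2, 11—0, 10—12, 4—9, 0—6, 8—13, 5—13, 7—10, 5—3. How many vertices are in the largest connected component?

9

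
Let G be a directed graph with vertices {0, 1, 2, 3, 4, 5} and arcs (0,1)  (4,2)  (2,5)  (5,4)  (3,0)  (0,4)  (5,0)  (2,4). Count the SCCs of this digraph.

3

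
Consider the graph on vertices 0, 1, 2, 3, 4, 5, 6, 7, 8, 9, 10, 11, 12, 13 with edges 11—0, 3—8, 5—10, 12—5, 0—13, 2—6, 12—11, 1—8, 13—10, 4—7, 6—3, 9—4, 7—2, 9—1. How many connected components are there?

Starting from 0 we can reach 0, 5, 10, 11, 12, 13. That is one component of size 6.
Starting from 1 we can reach 1, 2, 3, 4, 6, 7, 8, 9. That is one component of size 8.
Total: 2 components.

2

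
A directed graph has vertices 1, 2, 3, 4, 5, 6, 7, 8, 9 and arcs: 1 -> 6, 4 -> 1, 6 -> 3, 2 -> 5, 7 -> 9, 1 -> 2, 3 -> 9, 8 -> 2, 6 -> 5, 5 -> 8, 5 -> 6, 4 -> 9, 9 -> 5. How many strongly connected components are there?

{2, 3, 5, 6, 8, 9} are all mutually reachable — one SCC of size 6.
{1} is an SCC by itself.
{4} is an SCC by itself.
{7} is an SCC by itself.
That gives 4 strongly connected components.

4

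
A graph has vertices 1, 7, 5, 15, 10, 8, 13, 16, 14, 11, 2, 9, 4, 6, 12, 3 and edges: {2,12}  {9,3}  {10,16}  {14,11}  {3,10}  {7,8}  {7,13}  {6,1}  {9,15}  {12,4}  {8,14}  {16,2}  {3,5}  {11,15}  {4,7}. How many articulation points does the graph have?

Removing 3 increases the component count from 2 to 3, so 3 is a cut vertex.
Removing 7 increases the component count from 2 to 3, so 7 is a cut vertex.
By contrast removing 5 leaves 2 components; it is not a cut vertex. No other vertex is a cut vertex either.

2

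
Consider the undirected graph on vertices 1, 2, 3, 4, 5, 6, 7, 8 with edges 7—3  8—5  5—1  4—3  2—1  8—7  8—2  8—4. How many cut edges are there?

The edges on the cycle 8-4-3-7-8 are not bridges since each lies on that cycle.
Every edge lies on some cycle, so there are no bridges.

0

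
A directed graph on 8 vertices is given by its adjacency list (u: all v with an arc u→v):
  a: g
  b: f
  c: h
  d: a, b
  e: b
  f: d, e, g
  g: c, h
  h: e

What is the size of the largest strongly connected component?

{a, b, c, d, e, f, g, h} are all mutually reachable — one SCC of size 8.
The largest has 8 vertices.

8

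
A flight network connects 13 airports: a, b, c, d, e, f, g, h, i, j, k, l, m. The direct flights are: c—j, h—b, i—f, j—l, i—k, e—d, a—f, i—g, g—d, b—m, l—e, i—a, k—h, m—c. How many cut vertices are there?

1

Removing i increases the component count from 1 to 2, so i is a cut vertex.
By contrast removing b leaves 1 component; it is not a cut vertex. No other vertex is a cut vertex either.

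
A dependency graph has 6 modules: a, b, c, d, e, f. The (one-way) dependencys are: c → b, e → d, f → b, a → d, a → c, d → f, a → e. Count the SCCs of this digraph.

6

{a} is an SCC by itself.
{b} is an SCC by itself.
{e} is an SCC by itself.
{c} is an SCC by itself.
{d} is an SCC by itself.
(and 1 more singleton SCC)
That gives 6 strongly connected components.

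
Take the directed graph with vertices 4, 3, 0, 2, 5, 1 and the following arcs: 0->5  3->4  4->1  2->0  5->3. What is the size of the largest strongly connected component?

{4} is an SCC by itself.
{0} is an SCC by itself.
{3} is an SCC by itself.
{5} is an SCC by itself.
{1} is an SCC by itself.
(and 1 more singleton SCC)
The largest has 1 vertex.

1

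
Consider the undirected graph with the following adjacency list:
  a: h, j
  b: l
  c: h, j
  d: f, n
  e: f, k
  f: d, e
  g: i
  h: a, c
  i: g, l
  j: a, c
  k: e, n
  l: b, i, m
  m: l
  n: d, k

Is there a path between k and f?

Yes

From k we can reach d, e, f, k, n, which includes f.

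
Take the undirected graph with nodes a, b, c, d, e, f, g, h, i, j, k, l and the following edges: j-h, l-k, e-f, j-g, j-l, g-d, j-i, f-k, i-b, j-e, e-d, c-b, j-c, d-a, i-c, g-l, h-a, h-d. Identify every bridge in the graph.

none

The edges on the cycle j-e-f-k-l-j are not bridges since each lies on that cycle.
Every edge lies on some cycle, so there are no bridges.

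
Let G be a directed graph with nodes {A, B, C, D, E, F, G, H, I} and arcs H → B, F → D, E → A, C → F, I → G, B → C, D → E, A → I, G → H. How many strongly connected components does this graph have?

1

{A, B, C, D, E, F, G, H, I} are all mutually reachable — one SCC of size 9.
That gives 1 strongly connected component.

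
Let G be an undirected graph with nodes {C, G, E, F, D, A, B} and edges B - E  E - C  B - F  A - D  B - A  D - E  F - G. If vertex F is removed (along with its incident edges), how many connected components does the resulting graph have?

2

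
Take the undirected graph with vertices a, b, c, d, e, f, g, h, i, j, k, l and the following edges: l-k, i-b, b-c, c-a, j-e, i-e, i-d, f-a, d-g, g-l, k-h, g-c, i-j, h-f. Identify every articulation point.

Removing i increases the component count from 1 to 2, so i is a cut vertex.
By contrast removing c leaves 1 component; it is not a cut vertex. No other vertex is a cut vertex either.

i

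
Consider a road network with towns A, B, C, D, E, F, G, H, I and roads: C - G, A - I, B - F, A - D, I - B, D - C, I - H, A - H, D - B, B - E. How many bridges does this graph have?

The edges on the cycle A-I-H-A are not bridges since each lies on that cycle.
But removing G - C disconnects G from C; removing F - B disconnects F from B; removing C - D disconnects C from D; removing E - B disconnects E from B — these are bridges.
That makes 4 bridges.

4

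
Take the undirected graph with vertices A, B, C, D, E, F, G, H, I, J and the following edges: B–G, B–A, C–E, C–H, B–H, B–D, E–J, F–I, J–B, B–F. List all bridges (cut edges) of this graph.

A-B, B-D, B-F, B-G, F-I

The edges on the cycle C-E-J-B-H-C are not bridges since each lies on that cycle.
But removing G–B disconnects G from B; removing B–A disconnects B from A; removing D–B disconnects D from B; removing F–I disconnects F from I — these are bridges.
In total 5 edges are bridges.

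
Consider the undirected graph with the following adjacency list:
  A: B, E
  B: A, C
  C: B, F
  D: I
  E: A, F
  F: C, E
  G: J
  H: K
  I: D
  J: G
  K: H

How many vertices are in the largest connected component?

Starting from H we can reach H, K. That is one component of size 2.
Starting from D we can reach D, I. That is one component of size 2.
Starting from G we can reach G, J. That is one component of size 2.
Starting from A we can reach A, B, C, E, F. That is one component of size 5.
The largest has 5 vertices.

5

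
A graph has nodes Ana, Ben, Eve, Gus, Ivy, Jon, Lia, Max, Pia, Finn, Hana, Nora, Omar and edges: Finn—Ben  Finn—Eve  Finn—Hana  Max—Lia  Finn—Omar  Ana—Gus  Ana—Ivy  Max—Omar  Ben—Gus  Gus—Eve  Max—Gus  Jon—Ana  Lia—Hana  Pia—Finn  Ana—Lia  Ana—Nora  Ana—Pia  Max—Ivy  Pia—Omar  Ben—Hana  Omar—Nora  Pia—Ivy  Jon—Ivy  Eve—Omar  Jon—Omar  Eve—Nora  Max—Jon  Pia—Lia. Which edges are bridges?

none

The edges on the cycle Jon-Ana-Pia-Finn-Ben-Gus-Eve-Omar-Jon are not bridges since each lies on that cycle.
Every edge lies on some cycle, so there are no bridges.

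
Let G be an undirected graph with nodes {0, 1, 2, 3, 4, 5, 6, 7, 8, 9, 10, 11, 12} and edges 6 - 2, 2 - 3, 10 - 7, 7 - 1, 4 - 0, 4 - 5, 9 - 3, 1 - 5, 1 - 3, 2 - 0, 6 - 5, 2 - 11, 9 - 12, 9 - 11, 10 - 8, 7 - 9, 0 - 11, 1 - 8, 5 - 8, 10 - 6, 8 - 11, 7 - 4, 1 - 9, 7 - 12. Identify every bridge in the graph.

The edges on the cycle 10-6-2-0-11-8-10 are not bridges since each lies on that cycle.
Every edge lies on some cycle, so there are no bridges.

none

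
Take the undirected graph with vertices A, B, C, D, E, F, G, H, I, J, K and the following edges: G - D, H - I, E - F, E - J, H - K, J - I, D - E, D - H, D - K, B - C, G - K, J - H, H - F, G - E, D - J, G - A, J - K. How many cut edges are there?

2

The edges on the cycle G-D-K-H-J-E-G are not bridges since each lies on that cycle.
But removing B - C disconnects B from C; removing G - A disconnects G from A — these are bridges.
That makes 2 bridges.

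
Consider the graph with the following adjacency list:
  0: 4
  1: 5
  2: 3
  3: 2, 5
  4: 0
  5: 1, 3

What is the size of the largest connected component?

Starting from 0 we can reach 0, 4. That is one component of size 2.
Starting from 1 we can reach 1, 2, 3, 5. That is one component of size 4.
The largest has 4 vertices.

4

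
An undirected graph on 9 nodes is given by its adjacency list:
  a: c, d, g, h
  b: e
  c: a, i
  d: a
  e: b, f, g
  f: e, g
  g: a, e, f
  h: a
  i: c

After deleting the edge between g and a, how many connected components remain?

2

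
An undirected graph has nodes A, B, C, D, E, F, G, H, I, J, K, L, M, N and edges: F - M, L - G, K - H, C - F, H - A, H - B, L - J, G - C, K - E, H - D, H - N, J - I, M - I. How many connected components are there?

Starting from A we can reach A, B, D, E, H, K, N. That is one component of size 7.
Starting from C we can reach C, F, G, I, J, L, M. That is one component of size 7.
Total: 2 components.

2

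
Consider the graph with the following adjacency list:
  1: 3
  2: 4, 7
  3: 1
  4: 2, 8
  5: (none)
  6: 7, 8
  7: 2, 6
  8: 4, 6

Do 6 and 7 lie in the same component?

Yes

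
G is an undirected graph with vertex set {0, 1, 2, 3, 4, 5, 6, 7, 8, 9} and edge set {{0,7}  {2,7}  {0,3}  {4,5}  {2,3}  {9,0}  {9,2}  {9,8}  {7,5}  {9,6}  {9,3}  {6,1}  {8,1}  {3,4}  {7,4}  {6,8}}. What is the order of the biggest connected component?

10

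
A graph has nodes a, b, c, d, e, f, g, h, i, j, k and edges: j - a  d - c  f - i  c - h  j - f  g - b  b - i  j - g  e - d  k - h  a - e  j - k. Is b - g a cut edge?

No

After removing b - g, the path b-i-f-j-g still connects them, so the edge is not a bridge.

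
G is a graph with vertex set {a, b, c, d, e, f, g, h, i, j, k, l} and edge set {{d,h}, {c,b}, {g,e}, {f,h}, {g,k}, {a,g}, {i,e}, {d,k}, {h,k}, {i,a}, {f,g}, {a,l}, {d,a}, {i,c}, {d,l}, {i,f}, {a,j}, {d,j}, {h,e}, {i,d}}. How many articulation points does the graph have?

2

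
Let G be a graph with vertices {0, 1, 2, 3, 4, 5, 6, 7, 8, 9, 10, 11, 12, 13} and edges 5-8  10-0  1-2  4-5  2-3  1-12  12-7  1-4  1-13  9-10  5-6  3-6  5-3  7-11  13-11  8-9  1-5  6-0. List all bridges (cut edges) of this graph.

none

The edges on the cycle 1-12-7-11-13-1 are not bridges since each lies on that cycle.
Every edge lies on some cycle, so there are no bridges.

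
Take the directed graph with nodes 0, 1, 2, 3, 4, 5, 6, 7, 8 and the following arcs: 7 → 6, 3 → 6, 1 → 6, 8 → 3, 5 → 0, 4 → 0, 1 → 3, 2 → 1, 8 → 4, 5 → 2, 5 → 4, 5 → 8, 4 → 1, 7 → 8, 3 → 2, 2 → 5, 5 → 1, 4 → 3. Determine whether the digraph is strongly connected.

No

There is no directed path from 5 to 7, so the graph is not strongly connected.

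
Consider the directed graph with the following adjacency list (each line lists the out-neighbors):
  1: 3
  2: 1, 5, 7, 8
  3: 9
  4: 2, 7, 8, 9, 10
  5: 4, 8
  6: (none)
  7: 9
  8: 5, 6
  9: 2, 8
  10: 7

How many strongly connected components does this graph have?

2

{1, 2, 3, 4, 5, 7, 8, 9, 10} are all mutually reachable — one SCC of size 9.
{6} is an SCC by itself.
That gives 2 strongly connected components.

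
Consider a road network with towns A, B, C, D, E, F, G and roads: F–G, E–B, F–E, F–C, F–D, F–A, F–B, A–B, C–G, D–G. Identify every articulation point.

F

Removing F increases the component count from 1 to 2, so F is a cut vertex.
By contrast removing D leaves 1 component; it is not a cut vertex. No other vertex is a cut vertex either.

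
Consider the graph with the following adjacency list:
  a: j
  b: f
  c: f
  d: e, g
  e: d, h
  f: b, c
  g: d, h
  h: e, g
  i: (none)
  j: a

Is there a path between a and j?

From a we can reach a, j, which includes j.

Yes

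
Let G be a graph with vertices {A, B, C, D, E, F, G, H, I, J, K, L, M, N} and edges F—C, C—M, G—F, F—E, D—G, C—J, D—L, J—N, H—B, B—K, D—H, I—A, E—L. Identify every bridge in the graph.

The edges on the cycle D-G-F-E-L-D are not bridges since each lies on that cycle.
But removing I—A disconnects I from A; removing D—H disconnects D from H; removing B—K disconnects B from K; removing F—C disconnects F from C — these are bridges.
In total 8 edges are bridges.

A-I, B-H, B-K, C-F, C-J, C-M, D-H, J-N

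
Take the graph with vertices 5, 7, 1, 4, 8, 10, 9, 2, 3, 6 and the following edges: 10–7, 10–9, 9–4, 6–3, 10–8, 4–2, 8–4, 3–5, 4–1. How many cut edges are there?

The edges on the cycle 10-9-4-8-10 are not bridges since each lies on that cycle.
But removing 3–5 disconnects 3 from 5; removing 1–4 disconnects 1 from 4; removing 3–6 disconnects 3 from 6; removing 7–10 disconnects 7 from 10 — these are bridges.
In total 5 edges are bridges.

5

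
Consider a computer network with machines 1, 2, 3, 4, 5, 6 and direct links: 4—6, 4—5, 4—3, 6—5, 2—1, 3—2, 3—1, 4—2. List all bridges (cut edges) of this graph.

none

The edges on the cycle 4-6-5-4 are not bridges since each lies on that cycle.
Every edge lies on some cycle, so there are no bridges.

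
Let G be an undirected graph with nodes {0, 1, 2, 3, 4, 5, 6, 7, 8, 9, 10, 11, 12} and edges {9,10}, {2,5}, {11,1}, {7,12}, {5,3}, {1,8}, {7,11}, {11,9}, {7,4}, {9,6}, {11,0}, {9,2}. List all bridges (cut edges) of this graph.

0-11, 1-11, 1-8, 10-9, 11-7, 11-9, 12-7, 2-5, 2-9, 3-5, 4-7, 6-9

removing 0—11 disconnects 0 from 11; removing 7—4 disconnects 7 from 4; removing 5—3 disconnects 5 from 3; removing 1—8 disconnects 1 from 8 — these are bridges.
In total 12 edges are bridges.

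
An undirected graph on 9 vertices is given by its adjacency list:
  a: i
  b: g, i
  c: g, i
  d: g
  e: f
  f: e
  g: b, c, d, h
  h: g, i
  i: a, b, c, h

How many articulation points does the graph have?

Removing g increases the component count from 2 to 3, so g is a cut vertex.
Removing i increases the component count from 2 to 3, so i is a cut vertex.
By contrast removing f leaves 2 components; it is not a cut vertex. No other vertex is a cut vertex either.

2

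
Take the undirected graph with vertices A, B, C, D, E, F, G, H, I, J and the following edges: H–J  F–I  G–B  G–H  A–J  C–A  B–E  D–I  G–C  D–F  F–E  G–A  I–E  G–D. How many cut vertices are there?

Removing G increases the component count from 1 to 2, so G is a cut vertex.
By contrast removing F leaves 1 component; it is not a cut vertex. No other vertex is a cut vertex either.

1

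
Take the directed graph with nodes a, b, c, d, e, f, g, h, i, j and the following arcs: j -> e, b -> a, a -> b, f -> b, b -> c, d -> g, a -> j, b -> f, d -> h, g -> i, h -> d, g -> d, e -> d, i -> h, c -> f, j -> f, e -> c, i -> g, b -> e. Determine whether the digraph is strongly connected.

No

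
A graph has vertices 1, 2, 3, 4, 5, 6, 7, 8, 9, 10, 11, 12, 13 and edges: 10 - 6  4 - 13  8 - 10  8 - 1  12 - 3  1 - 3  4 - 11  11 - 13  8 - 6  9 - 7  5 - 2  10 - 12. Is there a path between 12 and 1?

Yes

From 12 we can reach 1, 3, 6, 8, 10, 12, which includes 1.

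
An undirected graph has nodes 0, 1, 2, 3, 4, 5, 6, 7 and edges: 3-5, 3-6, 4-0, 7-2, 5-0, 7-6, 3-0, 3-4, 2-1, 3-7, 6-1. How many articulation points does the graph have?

Removing 3 increases the component count from 1 to 2, so 3 is a cut vertex.
By contrast removing 0 leaves 1 component; it is not a cut vertex. No other vertex is a cut vertex either.

1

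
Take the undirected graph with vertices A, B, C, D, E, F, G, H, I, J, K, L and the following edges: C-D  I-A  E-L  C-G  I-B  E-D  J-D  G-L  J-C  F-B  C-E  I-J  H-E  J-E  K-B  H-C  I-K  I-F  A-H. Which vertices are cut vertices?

I

Removing I increases the component count from 1 to 2, so I is a cut vertex.
By contrast removing G leaves 1 component; it is not a cut vertex. No other vertex is a cut vertex either.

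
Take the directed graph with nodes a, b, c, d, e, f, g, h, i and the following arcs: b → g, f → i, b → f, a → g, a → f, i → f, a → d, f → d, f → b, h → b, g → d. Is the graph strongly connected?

No

There is no directed path from a to c, so the graph is not strongly connected.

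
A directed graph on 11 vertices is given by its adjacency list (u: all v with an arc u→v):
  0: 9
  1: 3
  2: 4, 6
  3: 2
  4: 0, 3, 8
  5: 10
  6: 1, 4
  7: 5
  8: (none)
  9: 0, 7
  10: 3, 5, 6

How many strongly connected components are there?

2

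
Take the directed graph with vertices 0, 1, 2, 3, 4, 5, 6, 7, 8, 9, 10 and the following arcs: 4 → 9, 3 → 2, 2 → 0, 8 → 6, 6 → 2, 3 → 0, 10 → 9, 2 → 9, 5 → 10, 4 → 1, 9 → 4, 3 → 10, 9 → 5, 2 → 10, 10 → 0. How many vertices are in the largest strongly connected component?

4

{4, 5, 9, 10} are all mutually reachable — one SCC of size 4.
{7} is an SCC by itself.
{6} is an SCC by itself.
{2} is an SCC by itself.
{0} is an SCC by itself.
(and 3 more singleton SCCs)
The largest has 4 vertices.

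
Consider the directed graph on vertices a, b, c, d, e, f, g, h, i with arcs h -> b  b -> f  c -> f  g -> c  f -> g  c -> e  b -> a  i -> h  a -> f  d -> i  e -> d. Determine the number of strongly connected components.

{a, b, c, d, e, f, g, h, i} are all mutually reachable — one SCC of size 9.
That gives 1 strongly connected component.

1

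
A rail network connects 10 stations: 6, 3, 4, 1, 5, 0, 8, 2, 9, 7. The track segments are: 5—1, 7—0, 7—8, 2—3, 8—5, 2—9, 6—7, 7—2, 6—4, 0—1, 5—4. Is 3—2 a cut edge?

Removing 3—2 leaves no path between 3 and 2: the component count goes from 1 to 2. So it is a bridge.

Yes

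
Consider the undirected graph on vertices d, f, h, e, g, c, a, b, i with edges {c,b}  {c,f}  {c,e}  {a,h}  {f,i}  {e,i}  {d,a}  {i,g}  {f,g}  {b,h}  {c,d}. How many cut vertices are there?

Removing c increases the component count from 1 to 2, so c is a cut vertex.
By contrast removing e leaves 1 component; it is not a cut vertex. No other vertex is a cut vertex either.

1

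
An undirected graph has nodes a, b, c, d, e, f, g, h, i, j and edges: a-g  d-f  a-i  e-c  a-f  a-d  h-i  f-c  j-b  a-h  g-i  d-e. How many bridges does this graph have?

1

The edges on the cycle a-g-i-a are not bridges since each lies on that cycle.
But removing j-b disconnects j from b — this is a bridge.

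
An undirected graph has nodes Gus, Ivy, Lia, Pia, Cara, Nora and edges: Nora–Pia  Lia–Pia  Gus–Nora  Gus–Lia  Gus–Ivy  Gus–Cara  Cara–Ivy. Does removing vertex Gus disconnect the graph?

Deleting Gus raises the number of components from 1 to 2, so Gus is a cut vertex.

Yes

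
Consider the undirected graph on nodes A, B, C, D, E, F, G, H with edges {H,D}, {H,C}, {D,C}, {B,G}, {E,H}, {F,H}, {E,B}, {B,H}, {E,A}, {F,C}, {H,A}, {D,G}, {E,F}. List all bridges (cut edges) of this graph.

The edges on the cycle H-D-C-H are not bridges since each lies on that cycle.
Every edge lies on some cycle, so there are no bridges.

none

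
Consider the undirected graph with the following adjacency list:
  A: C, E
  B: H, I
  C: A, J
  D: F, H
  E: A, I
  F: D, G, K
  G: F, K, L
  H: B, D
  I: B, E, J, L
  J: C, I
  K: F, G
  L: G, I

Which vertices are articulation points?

Removing I increases the component count from 1 to 2, so I is a cut vertex.
By contrast removing C leaves 1 component; it is not a cut vertex. No other vertex is a cut vertex either.

I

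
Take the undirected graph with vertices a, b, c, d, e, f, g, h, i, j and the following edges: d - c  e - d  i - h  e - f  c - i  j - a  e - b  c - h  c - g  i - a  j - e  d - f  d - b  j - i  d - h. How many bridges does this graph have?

1

The edges on the cycle e-d-b-e are not bridges since each lies on that cycle.
But removing g - c disconnects g from c — this is a bridge.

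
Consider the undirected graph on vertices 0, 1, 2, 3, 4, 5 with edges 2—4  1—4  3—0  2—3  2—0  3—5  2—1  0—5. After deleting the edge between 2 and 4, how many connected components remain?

2 and 4 are still connected via 2-1-4, so the component count stays at 1.

1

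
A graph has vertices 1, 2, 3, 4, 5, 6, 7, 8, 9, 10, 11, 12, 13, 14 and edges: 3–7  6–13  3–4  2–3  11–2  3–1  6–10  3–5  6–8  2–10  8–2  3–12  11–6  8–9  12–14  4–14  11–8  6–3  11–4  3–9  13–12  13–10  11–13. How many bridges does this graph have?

3

The edges on the cycle 11-6-13-12-14-4-11 are not bridges since each lies on that cycle.
But removing 3–5 disconnects 3 from 5; removing 3–1 disconnects 3 from 1; removing 3–7 disconnects 3 from 7 — these are bridges.
That makes 3 bridges.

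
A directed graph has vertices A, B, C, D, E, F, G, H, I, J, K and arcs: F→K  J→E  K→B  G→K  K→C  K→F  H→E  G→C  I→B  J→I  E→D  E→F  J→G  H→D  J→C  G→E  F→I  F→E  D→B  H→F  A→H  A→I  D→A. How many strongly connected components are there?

{A, D, E, F, H, K} are all mutually reachable — one SCC of size 6.
{B} is an SCC by itself.
{C} is an SCC by itself.
{G} is an SCC by itself.
{I} is an SCC by itself.
(and 1 more singleton SCC)
That gives 6 strongly connected components.

6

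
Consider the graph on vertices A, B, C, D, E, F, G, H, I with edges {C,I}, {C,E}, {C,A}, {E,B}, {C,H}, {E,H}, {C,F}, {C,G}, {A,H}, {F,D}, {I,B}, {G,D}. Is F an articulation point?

Deleting F leaves 1 component (was 1) (its neighbors C, D remain connected to each other), so F is not a cut vertex.

No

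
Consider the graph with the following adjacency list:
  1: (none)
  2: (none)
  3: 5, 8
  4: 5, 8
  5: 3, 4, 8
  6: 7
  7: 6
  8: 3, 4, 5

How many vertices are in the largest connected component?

4

1 is isolated — a component by itself.
2 is isolated — a component by itself.
Starting from 6 we can reach 6, 7. That is one component of size 2.
Starting from 3 we can reach 3, 4, 5, 8. That is one component of size 4.
The largest has 4 vertices.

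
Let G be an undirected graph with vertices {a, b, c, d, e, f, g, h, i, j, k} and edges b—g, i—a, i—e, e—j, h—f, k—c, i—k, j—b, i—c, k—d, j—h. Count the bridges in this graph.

8

The edges on the cycle i-k-c-i are not bridges since each lies on that cycle.
But removing k—d disconnects k from d; removing g—b disconnects g from b; removing i—a disconnects i from a; removing i—e disconnects i from e — these are bridges.
In total 8 edges are bridges.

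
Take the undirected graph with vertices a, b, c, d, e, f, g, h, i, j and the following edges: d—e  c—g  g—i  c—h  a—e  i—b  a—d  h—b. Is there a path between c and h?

Yes

From c we can reach b, c, g, h, i, which includes h.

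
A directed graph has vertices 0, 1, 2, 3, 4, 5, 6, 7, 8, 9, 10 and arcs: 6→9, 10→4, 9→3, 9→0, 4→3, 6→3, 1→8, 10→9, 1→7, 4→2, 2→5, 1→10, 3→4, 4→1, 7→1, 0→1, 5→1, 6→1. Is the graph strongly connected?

No

There is no directed path from 4 to 6, so the graph is not strongly connected.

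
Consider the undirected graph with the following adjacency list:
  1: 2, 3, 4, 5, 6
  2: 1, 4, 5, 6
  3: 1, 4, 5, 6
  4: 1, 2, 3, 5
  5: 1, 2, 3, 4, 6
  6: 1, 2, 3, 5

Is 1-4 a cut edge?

After removing 1-4, the path 1-2-4 still connects them, so the edge is not a bridge.

No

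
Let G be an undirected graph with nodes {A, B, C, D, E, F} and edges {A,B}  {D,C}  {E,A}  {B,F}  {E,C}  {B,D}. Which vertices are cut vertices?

Removing B increases the component count from 1 to 2, so B is a cut vertex.
By contrast removing C leaves 1 component; it is not a cut vertex. No other vertex is a cut vertex either.

B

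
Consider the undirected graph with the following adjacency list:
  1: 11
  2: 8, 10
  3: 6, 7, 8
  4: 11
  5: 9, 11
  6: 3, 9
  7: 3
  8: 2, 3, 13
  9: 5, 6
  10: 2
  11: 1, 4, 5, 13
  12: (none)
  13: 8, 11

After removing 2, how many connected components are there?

3

With 2 gone, the remaining components are: {10}; {12}; {1, 3, 4, 5, 6, 7, 8, 9, 11, 13}.
That is 3 components.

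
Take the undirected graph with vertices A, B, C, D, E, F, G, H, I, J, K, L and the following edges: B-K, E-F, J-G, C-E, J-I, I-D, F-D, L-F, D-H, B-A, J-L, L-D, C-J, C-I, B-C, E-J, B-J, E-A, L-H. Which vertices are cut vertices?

B, J

Removing B increases the component count from 1 to 2, so B is a cut vertex.
Removing J increases the component count from 1 to 2, so J is a cut vertex.
By contrast removing A leaves 1 component; it is not a cut vertex. No other vertex is a cut vertex either.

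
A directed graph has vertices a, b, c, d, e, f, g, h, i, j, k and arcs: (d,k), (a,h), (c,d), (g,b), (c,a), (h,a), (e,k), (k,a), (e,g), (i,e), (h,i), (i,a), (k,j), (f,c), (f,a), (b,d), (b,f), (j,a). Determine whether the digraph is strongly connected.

Yes

From f we can reach every vertex (a, b, c, d, e, f, g, h, i, j, k), and every vertex can reach f (a, b, c, d, e, f, g, h, i, j, k). So the whole graph is one strongly connected component.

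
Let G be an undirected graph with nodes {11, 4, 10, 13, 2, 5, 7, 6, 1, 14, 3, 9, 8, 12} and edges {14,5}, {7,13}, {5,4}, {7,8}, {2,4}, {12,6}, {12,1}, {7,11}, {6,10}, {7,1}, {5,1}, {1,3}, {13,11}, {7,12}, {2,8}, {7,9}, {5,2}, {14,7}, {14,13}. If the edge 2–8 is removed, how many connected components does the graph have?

2 and 8 are still connected via 2-5-14-7-8, so the component count stays at 1.

1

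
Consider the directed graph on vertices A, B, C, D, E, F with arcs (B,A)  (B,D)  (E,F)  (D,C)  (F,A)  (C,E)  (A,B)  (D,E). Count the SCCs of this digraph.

1

{A, B, C, D, E, F} are all mutually reachable — one SCC of size 6.
That gives 1 strongly connected component.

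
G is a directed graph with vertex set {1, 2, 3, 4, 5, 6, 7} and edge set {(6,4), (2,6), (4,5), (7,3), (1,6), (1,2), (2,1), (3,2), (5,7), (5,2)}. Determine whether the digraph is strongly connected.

Yes

From 3 we can reach every vertex (1, 2, 3, 4, 5, 6, 7), and every vertex can reach 3 (1, 2, 3, 4, 5, 6, 7). So the whole graph is one strongly connected component.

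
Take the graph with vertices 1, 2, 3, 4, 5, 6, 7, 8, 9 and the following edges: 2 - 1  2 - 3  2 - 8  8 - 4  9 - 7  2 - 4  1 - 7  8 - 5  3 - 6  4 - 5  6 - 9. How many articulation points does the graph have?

Removing 2 increases the component count from 1 to 2, so 2 is a cut vertex.
By contrast removing 3 leaves 1 component; it is not a cut vertex. No other vertex is a cut vertex either.

1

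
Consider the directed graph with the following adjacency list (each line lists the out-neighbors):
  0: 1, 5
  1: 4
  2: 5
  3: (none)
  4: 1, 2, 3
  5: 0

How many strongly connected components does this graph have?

2

{0, 1, 2, 4, 5} are all mutually reachable — one SCC of size 5.
{3} is an SCC by itself.
That gives 2 strongly connected components.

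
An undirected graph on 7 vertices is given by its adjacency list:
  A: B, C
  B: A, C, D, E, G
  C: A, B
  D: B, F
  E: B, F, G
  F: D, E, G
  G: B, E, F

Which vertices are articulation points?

B

Removing B increases the component count from 1 to 2, so B is a cut vertex.
By contrast removing E leaves 1 component; it is not a cut vertex. No other vertex is a cut vertex either.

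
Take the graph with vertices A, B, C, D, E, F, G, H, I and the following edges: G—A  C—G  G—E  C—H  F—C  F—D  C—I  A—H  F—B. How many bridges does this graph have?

The edges on the cycle C-G-A-H-C are not bridges since each lies on that cycle.
But removing D—F disconnects D from F; removing C—F disconnects C from F; removing C—I disconnects C from I; removing G—E disconnects G from E — these are bridges.
In total 5 edges are bridges.

5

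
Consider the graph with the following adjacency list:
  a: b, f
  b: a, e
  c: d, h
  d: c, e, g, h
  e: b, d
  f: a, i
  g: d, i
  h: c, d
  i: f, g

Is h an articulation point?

No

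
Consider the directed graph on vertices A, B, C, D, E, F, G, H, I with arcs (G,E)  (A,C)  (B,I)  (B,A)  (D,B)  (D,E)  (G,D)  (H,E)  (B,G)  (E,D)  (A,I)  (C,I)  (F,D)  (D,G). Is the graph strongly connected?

No

There is no directed path from A to D, so the graph is not strongly connected.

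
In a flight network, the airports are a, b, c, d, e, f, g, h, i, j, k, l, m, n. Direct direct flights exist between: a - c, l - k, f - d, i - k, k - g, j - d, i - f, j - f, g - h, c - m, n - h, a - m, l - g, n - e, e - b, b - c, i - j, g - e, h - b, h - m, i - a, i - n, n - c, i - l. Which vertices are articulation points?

i

Removing i increases the component count from 1 to 2, so i is a cut vertex.
By contrast removing k leaves 1 component; it is not a cut vertex. No other vertex is a cut vertex either.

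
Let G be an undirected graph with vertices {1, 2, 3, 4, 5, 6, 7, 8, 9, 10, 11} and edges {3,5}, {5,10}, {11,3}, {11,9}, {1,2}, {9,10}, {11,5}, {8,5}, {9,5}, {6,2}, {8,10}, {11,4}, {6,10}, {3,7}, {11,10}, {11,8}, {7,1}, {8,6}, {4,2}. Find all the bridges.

none

The edges on the cycle 11-3-7-1-2-6-8-11 are not bridges since each lies on that cycle.
Every edge lies on some cycle, so there are no bridges.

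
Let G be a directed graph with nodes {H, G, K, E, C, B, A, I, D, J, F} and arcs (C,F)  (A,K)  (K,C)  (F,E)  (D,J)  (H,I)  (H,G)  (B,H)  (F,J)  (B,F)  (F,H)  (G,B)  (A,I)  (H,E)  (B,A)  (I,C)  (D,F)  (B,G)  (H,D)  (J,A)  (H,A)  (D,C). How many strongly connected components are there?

{A, B, C, D, F, G, H, I, J, K} are all mutually reachable — one SCC of size 10.
{E} is an SCC by itself.
That gives 2 strongly connected components.

2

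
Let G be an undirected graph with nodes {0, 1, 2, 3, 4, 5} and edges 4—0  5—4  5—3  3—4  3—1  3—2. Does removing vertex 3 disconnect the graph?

Yes

Deleting 3 raises the number of components from 1 to 3, so 3 is a cut vertex.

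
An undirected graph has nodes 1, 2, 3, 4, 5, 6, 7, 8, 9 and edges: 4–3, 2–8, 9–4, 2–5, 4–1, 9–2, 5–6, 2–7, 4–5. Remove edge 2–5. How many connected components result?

1

2 and 5 are still connected via 2-9-4-5, so the component count stays at 1.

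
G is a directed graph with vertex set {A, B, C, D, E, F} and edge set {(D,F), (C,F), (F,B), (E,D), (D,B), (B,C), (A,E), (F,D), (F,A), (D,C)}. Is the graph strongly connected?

Yes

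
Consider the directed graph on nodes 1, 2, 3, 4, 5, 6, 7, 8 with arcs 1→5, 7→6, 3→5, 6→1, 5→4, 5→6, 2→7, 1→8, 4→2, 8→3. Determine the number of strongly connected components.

1

{1, 2, 3, 4, 5, 6, 7, 8} are all mutually reachable — one SCC of size 8.
That gives 1 strongly connected component.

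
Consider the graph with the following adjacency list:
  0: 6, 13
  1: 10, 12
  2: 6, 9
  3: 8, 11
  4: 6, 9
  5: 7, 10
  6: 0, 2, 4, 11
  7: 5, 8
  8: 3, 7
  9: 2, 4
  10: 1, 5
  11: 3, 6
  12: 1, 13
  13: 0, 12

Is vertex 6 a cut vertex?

Yes

Deleting 6 raises the number of components from 1 to 2, so 6 is a cut vertex.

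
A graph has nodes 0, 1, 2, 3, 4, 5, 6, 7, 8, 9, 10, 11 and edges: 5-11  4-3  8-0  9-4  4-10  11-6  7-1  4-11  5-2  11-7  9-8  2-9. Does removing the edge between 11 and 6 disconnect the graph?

Removing 11-6 leaves no path between 11 and 6: the component count goes from 1 to 2. So it is a bridge.

Yes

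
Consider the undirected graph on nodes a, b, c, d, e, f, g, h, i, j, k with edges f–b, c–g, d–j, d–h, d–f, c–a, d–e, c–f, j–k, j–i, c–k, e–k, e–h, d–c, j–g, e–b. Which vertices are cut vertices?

c, j

Removing c increases the component count from 1 to 2, so c is a cut vertex.
Removing j increases the component count from 1 to 2, so j is a cut vertex.
By contrast removing b leaves 1 component; it is not a cut vertex. No other vertex is a cut vertex either.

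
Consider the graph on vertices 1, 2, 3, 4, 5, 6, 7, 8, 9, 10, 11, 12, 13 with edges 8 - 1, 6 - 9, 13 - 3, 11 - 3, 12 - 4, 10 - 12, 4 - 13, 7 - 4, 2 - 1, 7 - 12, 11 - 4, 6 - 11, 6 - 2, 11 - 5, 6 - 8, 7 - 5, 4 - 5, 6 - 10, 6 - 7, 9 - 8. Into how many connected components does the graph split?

Starting from 1 we can reach 1, 2, 3, 4, 5, 6, 7, 8, 9, 10, 11, 12, 13. That is one component of size 13.
Total: 1 component.

1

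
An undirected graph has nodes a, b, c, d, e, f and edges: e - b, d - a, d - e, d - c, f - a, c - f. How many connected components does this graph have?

1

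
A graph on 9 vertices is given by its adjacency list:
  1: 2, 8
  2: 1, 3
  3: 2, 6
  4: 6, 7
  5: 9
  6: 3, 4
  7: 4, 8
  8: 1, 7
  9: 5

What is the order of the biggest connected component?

7

Starting from 5 we can reach 5, 9. That is one component of size 2.
Starting from 1 we can reach 1, 2, 3, 4, 6, 7, 8. That is one component of size 7.
The largest has 7 vertices.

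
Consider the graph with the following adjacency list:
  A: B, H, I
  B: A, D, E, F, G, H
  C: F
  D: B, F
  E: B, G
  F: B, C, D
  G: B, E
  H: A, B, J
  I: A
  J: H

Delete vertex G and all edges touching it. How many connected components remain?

1

With G gone, the remaining components are: {A, B, C, D, E, F, H, I, J}.
That is 1 component.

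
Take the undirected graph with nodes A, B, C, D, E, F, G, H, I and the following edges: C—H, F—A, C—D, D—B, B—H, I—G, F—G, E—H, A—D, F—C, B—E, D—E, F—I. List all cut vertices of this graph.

Removing F increases the component count from 1 to 2, so F is a cut vertex.
By contrast removing A leaves 1 component; it is not a cut vertex. No other vertex is a cut vertex either.

F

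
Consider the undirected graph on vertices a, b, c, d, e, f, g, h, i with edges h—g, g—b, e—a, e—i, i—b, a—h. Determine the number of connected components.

4

d is isolated — a component by itself.
c is isolated — a component by itself.
f is isolated — a component by itself.
Starting from a we can reach a, b, e, g, h, i. That is one component of size 6.
Total: 4 components.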